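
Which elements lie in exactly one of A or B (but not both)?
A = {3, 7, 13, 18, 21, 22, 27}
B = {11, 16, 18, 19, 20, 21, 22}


A △ B = (A \ B) ∪ (B \ A) = elements in exactly one of A or B
A \ B = {3, 7, 13, 27}
B \ A = {11, 16, 19, 20}
A △ B = {3, 7, 11, 13, 16, 19, 20, 27}

A △ B = {3, 7, 11, 13, 16, 19, 20, 27}


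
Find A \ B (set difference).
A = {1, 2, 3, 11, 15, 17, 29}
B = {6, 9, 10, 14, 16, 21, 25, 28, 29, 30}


A \ B = elements in A but not in B
A = {1, 2, 3, 11, 15, 17, 29}
B = {6, 9, 10, 14, 16, 21, 25, 28, 29, 30}
Remove from A any elements in B
A \ B = {1, 2, 3, 11, 15, 17}

A \ B = {1, 2, 3, 11, 15, 17}


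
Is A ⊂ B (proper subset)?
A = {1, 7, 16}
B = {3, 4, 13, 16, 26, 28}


A ⊂ B requires: A ⊆ B AND A ≠ B.
A ⊆ B? No
A ⊄ B, so A is not a proper subset.

No, A is not a proper subset of B


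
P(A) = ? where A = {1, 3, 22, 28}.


|A| = 4, so |P(A)| = 2^4 = 16
Enumerate subsets by cardinality (0 to 4):
∅, {1}, {3}, {22}, {28}, {1, 3}, {1, 22}, {1, 28}, {3, 22}, {3, 28}, {22, 28}, {1, 3, 22}, {1, 3, 28}, {1, 22, 28}, {3, 22, 28}, {1, 3, 22, 28}

P(A) has 16 subsets: ∅, {1}, {3}, {22}, {28}, {1, 3}, {1, 22}, {1, 28}, {3, 22}, {3, 28}, {22, 28}, {1, 3, 22}, {1, 3, 28}, {1, 22, 28}, {3, 22, 28}, {1, 3, 22, 28}


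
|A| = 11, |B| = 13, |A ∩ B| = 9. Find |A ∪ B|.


|A ∪ B| = |A| + |B| - |A ∩ B|
= 11 + 13 - 9
= 15

|A ∪ B| = 15


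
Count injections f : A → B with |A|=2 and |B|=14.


An injection sends each of |A| = 2 inputs to a distinct output in B.
# injections = |B|·(|B|-1)·…·(|B|-|A|+1) = 14! / (14 - 2)!
= 14 × 13
= 182

Number of injections = 182


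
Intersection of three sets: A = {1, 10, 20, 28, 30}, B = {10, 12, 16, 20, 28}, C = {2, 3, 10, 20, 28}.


A ∩ B = {10, 20, 28}
(A ∩ B) ∩ C = {10, 20, 28}

A ∩ B ∩ C = {10, 20, 28}


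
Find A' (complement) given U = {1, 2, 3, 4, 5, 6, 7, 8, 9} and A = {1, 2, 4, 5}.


Aᶜ = U \ A = elements in U but not in A
U = {1, 2, 3, 4, 5, 6, 7, 8, 9}
A = {1, 2, 4, 5}
Aᶜ = {3, 6, 7, 8, 9}

Aᶜ = {3, 6, 7, 8, 9}


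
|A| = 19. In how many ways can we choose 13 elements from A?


C(n,k) = n! / (k!(n-k)!)
C(19,13) = 19! / (13!6!)
= 27132

C(19,13) = 27132


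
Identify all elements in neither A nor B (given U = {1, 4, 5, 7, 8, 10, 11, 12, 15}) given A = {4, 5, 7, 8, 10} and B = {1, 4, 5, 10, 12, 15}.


A = {4, 5, 7, 8, 10}
B = {1, 4, 5, 10, 12, 15}
Region: in neither A nor B (given U = {1, 4, 5, 7, 8, 10, 11, 12, 15})
Elements: {11}

Elements in neither A nor B (given U = {1, 4, 5, 7, 8, 10, 11, 12, 15}): {11}


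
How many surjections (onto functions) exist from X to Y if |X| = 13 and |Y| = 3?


n = |X| = 13, k = |Y| = 3. Surjections via inclusion-exclusion:
S(n,k) = Σ(-1)^i × C(k,i) × (k-i)^n, i=0 to k
i=0: (-1)^0×C(3,0)×3^13 = 1594323
i=1: (-1)^1×C(3,1)×2^13 = -24576
i=2: (-1)^2×C(3,2)×1^13 = 3
i=3: (-1)^3×C(3,3)×0^13 = 0
Total = 1569750

Number of surjections = 1569750


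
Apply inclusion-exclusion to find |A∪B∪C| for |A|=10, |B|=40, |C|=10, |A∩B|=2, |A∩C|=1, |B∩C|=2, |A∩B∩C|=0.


|A∪B∪C| = |A|+|B|+|C| - |A∩B|-|A∩C|-|B∩C| + |A∩B∩C|
= 10+40+10 - 2-1-2 + 0
= 60 - 5 + 0
= 55

|A ∪ B ∪ C| = 55


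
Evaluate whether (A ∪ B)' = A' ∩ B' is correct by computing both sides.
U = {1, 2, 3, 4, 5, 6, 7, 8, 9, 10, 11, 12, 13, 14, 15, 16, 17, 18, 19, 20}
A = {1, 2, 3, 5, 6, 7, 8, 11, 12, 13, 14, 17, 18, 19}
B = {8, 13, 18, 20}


LHS: A ∪ B = {1, 2, 3, 5, 6, 7, 8, 11, 12, 13, 14, 17, 18, 19, 20}
(A ∪ B)' = U \ (A ∪ B) = {4, 9, 10, 15, 16}
A' = {4, 9, 10, 15, 16, 20}, B' = {1, 2, 3, 4, 5, 6, 7, 9, 10, 11, 12, 14, 15, 16, 17, 19}
Claimed RHS: A' ∩ B' = {4, 9, 10, 15, 16}
Identity is VALID: LHS = RHS = {4, 9, 10, 15, 16} ✓

Identity is valid. (A ∪ B)' = A' ∩ B' = {4, 9, 10, 15, 16}


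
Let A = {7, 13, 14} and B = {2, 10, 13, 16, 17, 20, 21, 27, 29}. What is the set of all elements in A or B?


A ∪ B = all elements in A or B (or both)
A = {7, 13, 14}
B = {2, 10, 13, 16, 17, 20, 21, 27, 29}
A ∪ B = {2, 7, 10, 13, 14, 16, 17, 20, 21, 27, 29}

A ∪ B = {2, 7, 10, 13, 14, 16, 17, 20, 21, 27, 29}


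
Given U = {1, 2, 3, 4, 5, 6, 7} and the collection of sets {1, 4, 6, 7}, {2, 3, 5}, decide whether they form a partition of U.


A partition requires: (1) non-empty parts, (2) pairwise disjoint, (3) union = U
Parts: {1, 4, 6, 7}, {2, 3, 5}
Union of parts: {1, 2, 3, 4, 5, 6, 7}
U = {1, 2, 3, 4, 5, 6, 7}
All non-empty? True
Pairwise disjoint? True
Covers U? True

Yes, valid partition


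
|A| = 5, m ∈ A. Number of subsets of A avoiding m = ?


Subsets of A avoiding m are subsets of A \ {m}, which has 4 elements.
Count = 2^(n-1) = 2^4
= 16

Number of subsets avoiding m = 16


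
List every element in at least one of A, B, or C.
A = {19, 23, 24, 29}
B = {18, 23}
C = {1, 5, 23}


A ∪ B = {18, 19, 23, 24, 29}
(A ∪ B) ∪ C = {1, 5, 18, 19, 23, 24, 29}

A ∪ B ∪ C = {1, 5, 18, 19, 23, 24, 29}


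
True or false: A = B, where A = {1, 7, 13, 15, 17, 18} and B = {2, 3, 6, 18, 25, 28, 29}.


Two sets are equal iff they have exactly the same elements.
A = {1, 7, 13, 15, 17, 18}
B = {2, 3, 6, 18, 25, 28, 29}
Differences: {1, 2, 3, 6, 7, 13, 15, 17, 25, 28, 29}
A ≠ B

No, A ≠ B


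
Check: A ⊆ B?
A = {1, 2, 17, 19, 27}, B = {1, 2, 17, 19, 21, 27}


A ⊆ B means every element of A is in B.
All elements of A are in B.
So A ⊆ B.

Yes, A ⊆ B


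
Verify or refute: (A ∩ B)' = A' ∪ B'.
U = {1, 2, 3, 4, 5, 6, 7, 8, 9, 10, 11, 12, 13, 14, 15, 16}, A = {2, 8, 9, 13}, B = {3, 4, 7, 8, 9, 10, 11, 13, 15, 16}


LHS: A ∩ B = {8, 9, 13}
(A ∩ B)' = U \ (A ∩ B) = {1, 2, 3, 4, 5, 6, 7, 10, 11, 12, 14, 15, 16}
A' = {1, 3, 4, 5, 6, 7, 10, 11, 12, 14, 15, 16}, B' = {1, 2, 5, 6, 12, 14}
Claimed RHS: A' ∪ B' = {1, 2, 3, 4, 5, 6, 7, 10, 11, 12, 14, 15, 16}
Identity is VALID: LHS = RHS = {1, 2, 3, 4, 5, 6, 7, 10, 11, 12, 14, 15, 16} ✓

Identity is valid. (A ∩ B)' = A' ∪ B' = {1, 2, 3, 4, 5, 6, 7, 10, 11, 12, 14, 15, 16}


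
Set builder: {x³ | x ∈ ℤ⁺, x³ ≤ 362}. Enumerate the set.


Checking each candidate:
Condition: positive perfect cubes ≤ 362
Result = {1, 8, 27, 64, 125, 216, 343}

{1, 8, 27, 64, 125, 216, 343}


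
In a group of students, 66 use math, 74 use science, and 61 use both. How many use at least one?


|A ∪ B| = |A| + |B| - |A ∩ B|
= 66 + 74 - 61
= 79

|A ∪ B| = 79


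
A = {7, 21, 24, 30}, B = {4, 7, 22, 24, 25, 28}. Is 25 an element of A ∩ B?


A = {7, 21, 24, 30}, B = {4, 7, 22, 24, 25, 28}
A ∩ B = elements in both A and B
A ∩ B = {7, 24}
Checking if 25 ∈ A ∩ B
25 is not in A ∩ B → False

25 ∉ A ∩ B


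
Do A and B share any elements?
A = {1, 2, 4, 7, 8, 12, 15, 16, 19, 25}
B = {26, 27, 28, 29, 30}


Disjoint means A ∩ B = ∅.
A ∩ B = ∅
A ∩ B = ∅, so A and B are disjoint.

No — A and B share no elements (A ∩ B = ∅), so they are disjoint


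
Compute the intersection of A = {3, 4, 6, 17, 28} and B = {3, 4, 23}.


A ∩ B = elements in both A and B
A = {3, 4, 6, 17, 28}
B = {3, 4, 23}
A ∩ B = {3, 4}

A ∩ B = {3, 4}


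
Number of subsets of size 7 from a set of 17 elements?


C(n,k) = n! / (k!(n-k)!)
C(17,7) = 17! / (7!10!)
= 19448

C(17,7) = 19448


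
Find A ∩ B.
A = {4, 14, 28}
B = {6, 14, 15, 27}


A ∩ B = elements in both A and B
A = {4, 14, 28}
B = {6, 14, 15, 27}
A ∩ B = {14}

A ∩ B = {14}


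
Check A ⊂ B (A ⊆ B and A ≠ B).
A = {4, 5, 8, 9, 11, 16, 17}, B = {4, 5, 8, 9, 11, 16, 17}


A ⊂ B requires: A ⊆ B AND A ≠ B.
A ⊆ B? Yes
A = B? Yes
A = B, so A is not a PROPER subset.

No, A is not a proper subset of B


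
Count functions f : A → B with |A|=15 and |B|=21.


Each of |A| = 15 inputs maps to any of |B| = 21 outputs.
# functions = |B|^|A| = 21^15
= 68122318582951682301

Number of functions = 68122318582951682301


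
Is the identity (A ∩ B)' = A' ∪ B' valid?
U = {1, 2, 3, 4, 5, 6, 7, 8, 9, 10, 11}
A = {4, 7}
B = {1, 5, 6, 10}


LHS: A ∩ B = ∅
(A ∩ B)' = U \ (A ∩ B) = {1, 2, 3, 4, 5, 6, 7, 8, 9, 10, 11}
A' = {1, 2, 3, 5, 6, 8, 9, 10, 11}, B' = {2, 3, 4, 7, 8, 9, 11}
Claimed RHS: A' ∪ B' = {1, 2, 3, 4, 5, 6, 7, 8, 9, 10, 11}
Identity is VALID: LHS = RHS = {1, 2, 3, 4, 5, 6, 7, 8, 9, 10, 11} ✓

Identity is valid. (A ∩ B)' = A' ∪ B' = {1, 2, 3, 4, 5, 6, 7, 8, 9, 10, 11}


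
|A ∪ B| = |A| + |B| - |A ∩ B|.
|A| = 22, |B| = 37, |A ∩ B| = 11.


|A ∪ B| = |A| + |B| - |A ∩ B|
= 22 + 37 - 11
= 48

|A ∪ B| = 48


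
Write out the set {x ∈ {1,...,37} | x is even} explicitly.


Checking each candidate:
Condition: even numbers in {1,...,37}
Result = {2, 4, 6, 8, 10, 12, 14, 16, 18, 20, 22, 24, 26, 28, 30, 32, 34, 36}

{2, 4, 6, 8, 10, 12, 14, 16, 18, 20, 22, 24, 26, 28, 30, 32, 34, 36}


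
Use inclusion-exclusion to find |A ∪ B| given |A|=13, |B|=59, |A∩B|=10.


|A ∪ B| = |A| + |B| - |A ∩ B|
= 13 + 59 - 10
= 62

|A ∪ B| = 62


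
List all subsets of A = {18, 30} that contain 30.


A subset of A contains 30 iff the remaining 1 elements form any subset of A \ {30}.
Count: 2^(n-1) = 2^1 = 2
Subsets containing 30: {30}, {18, 30}

Subsets containing 30 (2 total): {30}, {18, 30}


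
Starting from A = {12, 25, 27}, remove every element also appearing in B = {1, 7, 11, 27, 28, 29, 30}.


A \ B = elements in A but not in B
A = {12, 25, 27}
B = {1, 7, 11, 27, 28, 29, 30}
Remove from A any elements in B
A \ B = {12, 25}

A \ B = {12, 25}


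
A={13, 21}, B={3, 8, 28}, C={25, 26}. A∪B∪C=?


A ∪ B = {3, 8, 13, 21, 28}
(A ∪ B) ∪ C = {3, 8, 13, 21, 25, 26, 28}

A ∪ B ∪ C = {3, 8, 13, 21, 25, 26, 28}


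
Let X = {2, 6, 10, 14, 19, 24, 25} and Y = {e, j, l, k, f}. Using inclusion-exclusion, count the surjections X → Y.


n = |X| = 7, k = |Y| = 5. Surjections via inclusion-exclusion:
S(n,k) = Σ(-1)^i × C(k,i) × (k-i)^n, i=0 to k
i=0: (-1)^0×C(5,0)×5^7 = 78125
i=1: (-1)^1×C(5,1)×4^7 = -81920
i=2: (-1)^2×C(5,2)×3^7 = 21870
i=3: (-1)^3×C(5,3)×2^7 = -1280
i=4: (-1)^4×C(5,4)×1^7 = 5
i=5: (-1)^5×C(5,5)×0^7 = 0
Total = 16800

Number of surjections = 16800


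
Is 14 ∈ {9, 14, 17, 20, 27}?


A = {9, 14, 17, 20, 27}
Checking if 14 is in A
14 is in A → True

14 ∈ A


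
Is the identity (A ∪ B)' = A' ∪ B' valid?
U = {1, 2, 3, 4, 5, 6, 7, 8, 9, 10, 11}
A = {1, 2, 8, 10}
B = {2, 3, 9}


LHS: A ∪ B = {1, 2, 3, 8, 9, 10}
(A ∪ B)' = U \ (A ∪ B) = {4, 5, 6, 7, 11}
A' = {3, 4, 5, 6, 7, 9, 11}, B' = {1, 4, 5, 6, 7, 8, 10, 11}
Claimed RHS: A' ∪ B' = {1, 3, 4, 5, 6, 7, 8, 9, 10, 11}
Identity is INVALID: LHS = {4, 5, 6, 7, 11} but the RHS claimed here equals {1, 3, 4, 5, 6, 7, 8, 9, 10, 11}. The correct form is (A ∪ B)' = A' ∩ B'.

Identity is invalid: (A ∪ B)' = {4, 5, 6, 7, 11} but A' ∪ B' = {1, 3, 4, 5, 6, 7, 8, 9, 10, 11}. The correct De Morgan law is (A ∪ B)' = A' ∩ B'.


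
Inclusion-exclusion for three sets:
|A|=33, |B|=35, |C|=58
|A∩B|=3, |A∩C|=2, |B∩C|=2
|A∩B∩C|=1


|A∪B∪C| = |A|+|B|+|C| - |A∩B|-|A∩C|-|B∩C| + |A∩B∩C|
= 33+35+58 - 3-2-2 + 1
= 126 - 7 + 1
= 120

|A ∪ B ∪ C| = 120


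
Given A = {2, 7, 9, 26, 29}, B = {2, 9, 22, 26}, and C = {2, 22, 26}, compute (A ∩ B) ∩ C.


A ∩ B = {2, 9, 26}
(A ∩ B) ∩ C = {2, 26}

A ∩ B ∩ C = {2, 26}


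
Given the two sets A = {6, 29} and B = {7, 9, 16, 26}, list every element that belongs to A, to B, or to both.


A ∪ B = all elements in A or B (or both)
A = {6, 29}
B = {7, 9, 16, 26}
A ∪ B = {6, 7, 9, 16, 26, 29}

A ∪ B = {6, 7, 9, 16, 26, 29}


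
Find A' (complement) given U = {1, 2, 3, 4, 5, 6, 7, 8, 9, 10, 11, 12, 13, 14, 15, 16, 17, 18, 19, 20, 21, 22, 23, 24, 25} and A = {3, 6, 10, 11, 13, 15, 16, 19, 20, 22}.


Aᶜ = U \ A = elements in U but not in A
U = {1, 2, 3, 4, 5, 6, 7, 8, 9, 10, 11, 12, 13, 14, 15, 16, 17, 18, 19, 20, 21, 22, 23, 24, 25}
A = {3, 6, 10, 11, 13, 15, 16, 19, 20, 22}
Aᶜ = {1, 2, 4, 5, 7, 8, 9, 12, 14, 17, 18, 21, 23, 24, 25}

Aᶜ = {1, 2, 4, 5, 7, 8, 9, 12, 14, 17, 18, 21, 23, 24, 25}


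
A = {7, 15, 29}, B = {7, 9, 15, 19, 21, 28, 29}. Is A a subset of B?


A ⊆ B means every element of A is in B.
All elements of A are in B.
So A ⊆ B.

Yes, A ⊆ B


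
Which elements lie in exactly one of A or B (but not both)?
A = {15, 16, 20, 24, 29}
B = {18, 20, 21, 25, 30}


A △ B = (A \ B) ∪ (B \ A) = elements in exactly one of A or B
A \ B = {15, 16, 24, 29}
B \ A = {18, 21, 25, 30}
A △ B = {15, 16, 18, 21, 24, 25, 29, 30}

A △ B = {15, 16, 18, 21, 24, 25, 29, 30}


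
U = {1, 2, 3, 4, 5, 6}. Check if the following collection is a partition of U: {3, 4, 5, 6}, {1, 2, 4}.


A partition requires: (1) non-empty parts, (2) pairwise disjoint, (3) union = U
Parts: {3, 4, 5, 6}, {1, 2, 4}
Union of parts: {1, 2, 3, 4, 5, 6}
U = {1, 2, 3, 4, 5, 6}
All non-empty? True
Pairwise disjoint? False
Covers U? True

No, not a valid partition


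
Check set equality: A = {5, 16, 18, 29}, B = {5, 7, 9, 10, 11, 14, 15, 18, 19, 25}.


Two sets are equal iff they have exactly the same elements.
A = {5, 16, 18, 29}
B = {5, 7, 9, 10, 11, 14, 15, 18, 19, 25}
Differences: {7, 9, 10, 11, 14, 15, 16, 19, 25, 29}
A ≠ B

No, A ≠ B


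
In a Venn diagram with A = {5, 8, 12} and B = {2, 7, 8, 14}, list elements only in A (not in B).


A = {5, 8, 12}
B = {2, 7, 8, 14}
Region: only in A (not in B)
Elements: {5, 12}

Elements only in A (not in B): {5, 12}


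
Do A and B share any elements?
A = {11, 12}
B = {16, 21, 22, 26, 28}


Disjoint means A ∩ B = ∅.
A ∩ B = ∅
A ∩ B = ∅, so A and B are disjoint.

No — A and B share no elements (A ∩ B = ∅), so they are disjoint


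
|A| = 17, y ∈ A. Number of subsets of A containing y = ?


Subsets of A containing y correspond to subsets of A \ {y}, which has 16 elements.
Count = 2^(n-1) = 2^16
= 65536

Number of subsets containing y = 65536


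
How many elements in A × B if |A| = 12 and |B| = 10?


|A × B| = |A| × |B|
= 12 × 10
= 120

|A × B| = 120


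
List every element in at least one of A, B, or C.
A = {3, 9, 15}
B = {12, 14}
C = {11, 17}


A ∪ B = {3, 9, 12, 14, 15}
(A ∪ B) ∪ C = {3, 9, 11, 12, 14, 15, 17}

A ∪ B ∪ C = {3, 9, 11, 12, 14, 15, 17}


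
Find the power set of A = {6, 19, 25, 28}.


|A| = 4, so |P(A)| = 2^4 = 16
Enumerate subsets by cardinality (0 to 4):
∅, {6}, {19}, {25}, {28}, {6, 19}, {6, 25}, {6, 28}, {19, 25}, {19, 28}, {25, 28}, {6, 19, 25}, {6, 19, 28}, {6, 25, 28}, {19, 25, 28}, {6, 19, 25, 28}

P(A) has 16 subsets: ∅, {6}, {19}, {25}, {28}, {6, 19}, {6, 25}, {6, 28}, {19, 25}, {19, 28}, {25, 28}, {6, 19, 25}, {6, 19, 28}, {6, 25, 28}, {19, 25, 28}, {6, 19, 25, 28}


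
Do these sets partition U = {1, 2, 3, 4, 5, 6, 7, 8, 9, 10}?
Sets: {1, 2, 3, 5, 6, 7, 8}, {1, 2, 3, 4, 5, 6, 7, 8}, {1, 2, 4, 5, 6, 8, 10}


A partition requires: (1) non-empty parts, (2) pairwise disjoint, (3) union = U
Parts: {1, 2, 3, 5, 6, 7, 8}, {1, 2, 3, 4, 5, 6, 7, 8}, {1, 2, 4, 5, 6, 8, 10}
Union of parts: {1, 2, 3, 4, 5, 6, 7, 8, 10}
U = {1, 2, 3, 4, 5, 6, 7, 8, 9, 10}
All non-empty? True
Pairwise disjoint? False
Covers U? False

No, not a valid partition


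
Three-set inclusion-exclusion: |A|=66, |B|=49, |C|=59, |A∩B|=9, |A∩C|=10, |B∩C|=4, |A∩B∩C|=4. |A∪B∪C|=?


|A∪B∪C| = |A|+|B|+|C| - |A∩B|-|A∩C|-|B∩C| + |A∩B∩C|
= 66+49+59 - 9-10-4 + 4
= 174 - 23 + 4
= 155

|A ∪ B ∪ C| = 155


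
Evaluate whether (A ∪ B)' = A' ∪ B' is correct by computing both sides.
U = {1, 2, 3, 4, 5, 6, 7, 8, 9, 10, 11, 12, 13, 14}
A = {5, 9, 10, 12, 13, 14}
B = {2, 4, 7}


LHS: A ∪ B = {2, 4, 5, 7, 9, 10, 12, 13, 14}
(A ∪ B)' = U \ (A ∪ B) = {1, 3, 6, 8, 11}
A' = {1, 2, 3, 4, 6, 7, 8, 11}, B' = {1, 3, 5, 6, 8, 9, 10, 11, 12, 13, 14}
Claimed RHS: A' ∪ B' = {1, 2, 3, 4, 5, 6, 7, 8, 9, 10, 11, 12, 13, 14}
Identity is INVALID: LHS = {1, 3, 6, 8, 11} but the RHS claimed here equals {1, 2, 3, 4, 5, 6, 7, 8, 9, 10, 11, 12, 13, 14}. The correct form is (A ∪ B)' = A' ∩ B'.

Identity is invalid: (A ∪ B)' = {1, 3, 6, 8, 11} but A' ∪ B' = {1, 2, 3, 4, 5, 6, 7, 8, 9, 10, 11, 12, 13, 14}. The correct De Morgan law is (A ∪ B)' = A' ∩ B'.


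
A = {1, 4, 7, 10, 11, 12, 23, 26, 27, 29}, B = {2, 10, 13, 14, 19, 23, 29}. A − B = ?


A \ B = elements in A but not in B
A = {1, 4, 7, 10, 11, 12, 23, 26, 27, 29}
B = {2, 10, 13, 14, 19, 23, 29}
Remove from A any elements in B
A \ B = {1, 4, 7, 11, 12, 26, 27}

A \ B = {1, 4, 7, 11, 12, 26, 27}


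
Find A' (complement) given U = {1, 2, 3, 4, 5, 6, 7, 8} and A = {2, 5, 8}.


Aᶜ = U \ A = elements in U but not in A
U = {1, 2, 3, 4, 5, 6, 7, 8}
A = {2, 5, 8}
Aᶜ = {1, 3, 4, 6, 7}

Aᶜ = {1, 3, 4, 6, 7}


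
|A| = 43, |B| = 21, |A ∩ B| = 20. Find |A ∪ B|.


|A ∪ B| = |A| + |B| - |A ∩ B|
= 43 + 21 - 20
= 44

|A ∪ B| = 44


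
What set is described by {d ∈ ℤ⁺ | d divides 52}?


Checking each candidate:
Condition: positive divisors of 52
Result = {1, 2, 4, 13, 26, 52}

{1, 2, 4, 13, 26, 52}


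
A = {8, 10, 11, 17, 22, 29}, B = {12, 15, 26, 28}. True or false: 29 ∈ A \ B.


A = {8, 10, 11, 17, 22, 29}, B = {12, 15, 26, 28}
A \ B = elements in A but not in B
A \ B = {8, 10, 11, 17, 22, 29}
Checking if 29 ∈ A \ B
29 is in A \ B → True

29 ∈ A \ B


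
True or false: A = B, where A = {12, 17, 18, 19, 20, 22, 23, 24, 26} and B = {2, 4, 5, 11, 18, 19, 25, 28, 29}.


Two sets are equal iff they have exactly the same elements.
A = {12, 17, 18, 19, 20, 22, 23, 24, 26}
B = {2, 4, 5, 11, 18, 19, 25, 28, 29}
Differences: {2, 4, 5, 11, 12, 17, 20, 22, 23, 24, 25, 26, 28, 29}
A ≠ B

No, A ≠ B


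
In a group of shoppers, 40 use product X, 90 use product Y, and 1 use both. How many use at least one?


|A ∪ B| = |A| + |B| - |A ∩ B|
= 40 + 90 - 1
= 129

|A ∪ B| = 129


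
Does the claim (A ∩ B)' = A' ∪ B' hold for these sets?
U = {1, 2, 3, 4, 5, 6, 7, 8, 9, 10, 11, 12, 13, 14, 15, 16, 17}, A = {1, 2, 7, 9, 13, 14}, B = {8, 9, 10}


LHS: A ∩ B = {9}
(A ∩ B)' = U \ (A ∩ B) = {1, 2, 3, 4, 5, 6, 7, 8, 10, 11, 12, 13, 14, 15, 16, 17}
A' = {3, 4, 5, 6, 8, 10, 11, 12, 15, 16, 17}, B' = {1, 2, 3, 4, 5, 6, 7, 11, 12, 13, 14, 15, 16, 17}
Claimed RHS: A' ∪ B' = {1, 2, 3, 4, 5, 6, 7, 8, 10, 11, 12, 13, 14, 15, 16, 17}
Identity is VALID: LHS = RHS = {1, 2, 3, 4, 5, 6, 7, 8, 10, 11, 12, 13, 14, 15, 16, 17} ✓

Identity is valid. (A ∩ B)' = A' ∪ B' = {1, 2, 3, 4, 5, 6, 7, 8, 10, 11, 12, 13, 14, 15, 16, 17}


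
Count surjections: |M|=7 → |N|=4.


n = |M| = 7, k = |N| = 4. Surjections via inclusion-exclusion:
S(n,k) = Σ(-1)^i × C(k,i) × (k-i)^n, i=0 to k
i=0: (-1)^0×C(4,0)×4^7 = 16384
i=1: (-1)^1×C(4,1)×3^7 = -8748
i=2: (-1)^2×C(4,2)×2^7 = 768
i=3: (-1)^3×C(4,3)×1^7 = -4
i=4: (-1)^4×C(4,4)×0^7 = 0
Total = 8400

Number of surjections = 8400


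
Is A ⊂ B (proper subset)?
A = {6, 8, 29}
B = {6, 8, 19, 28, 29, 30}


A ⊂ B requires: A ⊆ B AND A ≠ B.
A ⊆ B? Yes
A = B? No
A ⊂ B: Yes (A is a proper subset of B)

Yes, A ⊂ B


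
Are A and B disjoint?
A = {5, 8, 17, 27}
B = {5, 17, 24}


Disjoint means A ∩ B = ∅.
A ∩ B = {5, 17}
A ∩ B ≠ ∅, so A and B are NOT disjoint.

No, A and B are not disjoint (A ∩ B = {5, 17})


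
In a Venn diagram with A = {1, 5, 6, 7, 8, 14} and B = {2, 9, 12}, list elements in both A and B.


A = {1, 5, 6, 7, 8, 14}
B = {2, 9, 12}
Region: in both A and B
Elements: ∅

Elements in both A and B: ∅


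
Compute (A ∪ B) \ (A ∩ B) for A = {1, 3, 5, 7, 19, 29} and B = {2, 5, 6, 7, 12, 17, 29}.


A △ B = (A \ B) ∪ (B \ A) = elements in exactly one of A or B
A \ B = {1, 3, 19}
B \ A = {2, 6, 12, 17}
A △ B = {1, 2, 3, 6, 12, 17, 19}

A △ B = {1, 2, 3, 6, 12, 17, 19}


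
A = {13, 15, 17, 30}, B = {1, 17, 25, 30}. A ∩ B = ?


A ∩ B = elements in both A and B
A = {13, 15, 17, 30}
B = {1, 17, 25, 30}
A ∩ B = {17, 30}

A ∩ B = {17, 30}


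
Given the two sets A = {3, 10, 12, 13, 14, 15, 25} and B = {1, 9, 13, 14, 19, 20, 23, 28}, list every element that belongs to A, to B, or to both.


A ∪ B = all elements in A or B (or both)
A = {3, 10, 12, 13, 14, 15, 25}
B = {1, 9, 13, 14, 19, 20, 23, 28}
A ∪ B = {1, 3, 9, 10, 12, 13, 14, 15, 19, 20, 23, 25, 28}

A ∪ B = {1, 3, 9, 10, 12, 13, 14, 15, 19, 20, 23, 25, 28}


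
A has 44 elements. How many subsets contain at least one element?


Total subsets = 2^n = 2^44 = 17592186044416
Non-empty subsets exclude the empty set: 2^n - 1
= 17592186044416 - 1
= 17592186044415

Number of non-empty subsets = 17592186044415


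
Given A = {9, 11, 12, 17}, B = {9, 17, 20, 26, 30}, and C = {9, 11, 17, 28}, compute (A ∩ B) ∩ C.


A ∩ B = {9, 17}
(A ∩ B) ∩ C = {9, 17}

A ∩ B ∩ C = {9, 17}


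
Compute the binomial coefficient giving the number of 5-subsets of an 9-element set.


C(n,k) = n! / (k!(n-k)!)
C(9,5) = 9! / (5!4!)
= 126

C(9,5) = 126


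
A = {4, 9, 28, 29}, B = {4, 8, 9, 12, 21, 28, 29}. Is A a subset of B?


A ⊆ B means every element of A is in B.
All elements of A are in B.
So A ⊆ B.

Yes, A ⊆ B


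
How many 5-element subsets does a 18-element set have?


C(n,k) = n! / (k!(n-k)!)
C(18,5) = 18! / (5!13!)
= 8568

C(18,5) = 8568


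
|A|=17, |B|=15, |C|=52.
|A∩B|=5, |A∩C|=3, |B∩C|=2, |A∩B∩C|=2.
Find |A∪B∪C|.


|A∪B∪C| = |A|+|B|+|C| - |A∩B|-|A∩C|-|B∩C| + |A∩B∩C|
= 17+15+52 - 5-3-2 + 2
= 84 - 10 + 2
= 76

|A ∪ B ∪ C| = 76


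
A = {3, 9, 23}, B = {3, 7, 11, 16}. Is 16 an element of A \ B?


A = {3, 9, 23}, B = {3, 7, 11, 16}
A \ B = elements in A but not in B
A \ B = {9, 23}
Checking if 16 ∈ A \ B
16 is not in A \ B → False

16 ∉ A \ B


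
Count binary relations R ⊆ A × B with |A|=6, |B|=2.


A relation from A to B is any subset of A × B.
|A × B| = 6 × 2 = 12
# relations = 2^|A × B| = 2^12 = 4096

Number of relations = 4096


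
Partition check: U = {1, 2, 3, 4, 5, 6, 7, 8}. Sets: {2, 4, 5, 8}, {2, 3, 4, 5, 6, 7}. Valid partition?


A partition requires: (1) non-empty parts, (2) pairwise disjoint, (3) union = U
Parts: {2, 4, 5, 8}, {2, 3, 4, 5, 6, 7}
Union of parts: {2, 3, 4, 5, 6, 7, 8}
U = {1, 2, 3, 4, 5, 6, 7, 8}
All non-empty? True
Pairwise disjoint? False
Covers U? False

No, not a valid partition


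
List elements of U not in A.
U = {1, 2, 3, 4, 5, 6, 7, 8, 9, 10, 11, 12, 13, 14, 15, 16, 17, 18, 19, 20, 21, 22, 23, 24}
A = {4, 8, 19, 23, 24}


Aᶜ = U \ A = elements in U but not in A
U = {1, 2, 3, 4, 5, 6, 7, 8, 9, 10, 11, 12, 13, 14, 15, 16, 17, 18, 19, 20, 21, 22, 23, 24}
A = {4, 8, 19, 23, 24}
Aᶜ = {1, 2, 3, 5, 6, 7, 9, 10, 11, 12, 13, 14, 15, 16, 17, 18, 20, 21, 22}

Aᶜ = {1, 2, 3, 5, 6, 7, 9, 10, 11, 12, 13, 14, 15, 16, 17, 18, 20, 21, 22}


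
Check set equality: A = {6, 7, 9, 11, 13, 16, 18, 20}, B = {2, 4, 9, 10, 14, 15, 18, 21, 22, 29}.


Two sets are equal iff they have exactly the same elements.
A = {6, 7, 9, 11, 13, 16, 18, 20}
B = {2, 4, 9, 10, 14, 15, 18, 21, 22, 29}
Differences: {2, 4, 6, 7, 10, 11, 13, 14, 15, 16, 20, 21, 22, 29}
A ≠ B

No, A ≠ B


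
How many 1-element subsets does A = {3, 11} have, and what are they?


|A| = 2, so A has C(2,1) = 2 subsets of size 1.
Enumerate by choosing 1 elements from A at a time:
{3}, {11}

1-element subsets (2 total): {3}, {11}


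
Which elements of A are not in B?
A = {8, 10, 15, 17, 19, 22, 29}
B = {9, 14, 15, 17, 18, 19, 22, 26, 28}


A \ B = elements in A but not in B
A = {8, 10, 15, 17, 19, 22, 29}
B = {9, 14, 15, 17, 18, 19, 22, 26, 28}
Remove from A any elements in B
A \ B = {8, 10, 29}

A \ B = {8, 10, 29}


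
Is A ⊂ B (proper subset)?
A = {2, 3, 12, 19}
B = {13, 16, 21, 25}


A ⊂ B requires: A ⊆ B AND A ≠ B.
A ⊆ B? No
A ⊄ B, so A is not a proper subset.

No, A is not a proper subset of B


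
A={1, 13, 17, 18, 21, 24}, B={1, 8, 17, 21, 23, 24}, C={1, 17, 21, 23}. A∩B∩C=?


A ∩ B = {1, 17, 21, 24}
(A ∩ B) ∩ C = {1, 17, 21}

A ∩ B ∩ C = {1, 17, 21}


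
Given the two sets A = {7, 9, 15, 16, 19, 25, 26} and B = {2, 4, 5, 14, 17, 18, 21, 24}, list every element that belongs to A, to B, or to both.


A ∪ B = all elements in A or B (or both)
A = {7, 9, 15, 16, 19, 25, 26}
B = {2, 4, 5, 14, 17, 18, 21, 24}
A ∪ B = {2, 4, 5, 7, 9, 14, 15, 16, 17, 18, 19, 21, 24, 25, 26}

A ∪ B = {2, 4, 5, 7, 9, 14, 15, 16, 17, 18, 19, 21, 24, 25, 26}


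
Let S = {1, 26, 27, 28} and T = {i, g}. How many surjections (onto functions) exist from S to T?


n = |S| = 4, k = |T| = 2. Surjections via inclusion-exclusion:
S(n,k) = Σ(-1)^i × C(k,i) × (k-i)^n, i=0 to k
i=0: (-1)^0×C(2,0)×2^4 = 16
i=1: (-1)^1×C(2,1)×1^4 = -2
i=2: (-1)^2×C(2,2)×0^4 = 0
Total = 14

Number of surjections = 14


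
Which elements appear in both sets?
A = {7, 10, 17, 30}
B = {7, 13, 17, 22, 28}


A ∩ B = elements in both A and B
A = {7, 10, 17, 30}
B = {7, 13, 17, 22, 28}
A ∩ B = {7, 17}

A ∩ B = {7, 17}


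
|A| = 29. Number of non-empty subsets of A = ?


Total subsets = 2^n = 2^29 = 536870912
Non-empty subsets exclude the empty set: 2^n - 1
= 536870912 - 1
= 536870911

Number of non-empty subsets = 536870911


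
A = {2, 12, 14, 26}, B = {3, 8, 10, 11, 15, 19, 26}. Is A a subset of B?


A ⊆ B means every element of A is in B.
Elements in A not in B: {2, 12, 14}
So A ⊄ B.

No, A ⊄ B


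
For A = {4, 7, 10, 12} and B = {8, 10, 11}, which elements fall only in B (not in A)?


A = {4, 7, 10, 12}
B = {8, 10, 11}
Region: only in B (not in A)
Elements: {8, 11}

Elements only in B (not in A): {8, 11}


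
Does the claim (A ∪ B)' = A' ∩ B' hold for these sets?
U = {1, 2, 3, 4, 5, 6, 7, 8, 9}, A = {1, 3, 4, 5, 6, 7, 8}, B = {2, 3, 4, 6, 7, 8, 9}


LHS: A ∪ B = {1, 2, 3, 4, 5, 6, 7, 8, 9}
(A ∪ B)' = U \ (A ∪ B) = ∅
A' = {2, 9}, B' = {1, 5}
Claimed RHS: A' ∩ B' = ∅
Identity is VALID: LHS = RHS = ∅ ✓

Identity is valid. (A ∪ B)' = A' ∩ B' = ∅


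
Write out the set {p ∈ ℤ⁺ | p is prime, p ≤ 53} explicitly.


Checking each candidate:
Condition: primes ≤ 53
Result = {2, 3, 5, 7, 11, 13, 17, 19, 23, 29, 31, 37, 41, 43, 47, 53}

{2, 3, 5, 7, 11, 13, 17, 19, 23, 29, 31, 37, 41, 43, 47, 53}


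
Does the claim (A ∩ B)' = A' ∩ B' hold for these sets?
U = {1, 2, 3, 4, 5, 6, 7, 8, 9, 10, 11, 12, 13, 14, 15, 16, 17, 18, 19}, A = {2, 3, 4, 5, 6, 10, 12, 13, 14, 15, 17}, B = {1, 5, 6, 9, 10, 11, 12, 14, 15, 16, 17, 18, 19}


LHS: A ∩ B = {5, 6, 10, 12, 14, 15, 17}
(A ∩ B)' = U \ (A ∩ B) = {1, 2, 3, 4, 7, 8, 9, 11, 13, 16, 18, 19}
A' = {1, 7, 8, 9, 11, 16, 18, 19}, B' = {2, 3, 4, 7, 8, 13}
Claimed RHS: A' ∩ B' = {7, 8}
Identity is INVALID: LHS = {1, 2, 3, 4, 7, 8, 9, 11, 13, 16, 18, 19} but the RHS claimed here equals {7, 8}. The correct form is (A ∩ B)' = A' ∪ B'.

Identity is invalid: (A ∩ B)' = {1, 2, 3, 4, 7, 8, 9, 11, 13, 16, 18, 19} but A' ∩ B' = {7, 8}. The correct De Morgan law is (A ∩ B)' = A' ∪ B'.


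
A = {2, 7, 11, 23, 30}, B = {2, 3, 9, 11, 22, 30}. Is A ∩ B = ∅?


Disjoint means A ∩ B = ∅.
A ∩ B = {2, 11, 30}
A ∩ B ≠ ∅, so A and B are NOT disjoint.

No, A and B are not disjoint (A ∩ B = {2, 11, 30})


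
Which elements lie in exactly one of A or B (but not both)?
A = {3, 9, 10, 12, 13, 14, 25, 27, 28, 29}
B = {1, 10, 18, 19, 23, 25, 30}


A △ B = (A \ B) ∪ (B \ A) = elements in exactly one of A or B
A \ B = {3, 9, 12, 13, 14, 27, 28, 29}
B \ A = {1, 18, 19, 23, 30}
A △ B = {1, 3, 9, 12, 13, 14, 18, 19, 23, 27, 28, 29, 30}

A △ B = {1, 3, 9, 12, 13, 14, 18, 19, 23, 27, 28, 29, 30}


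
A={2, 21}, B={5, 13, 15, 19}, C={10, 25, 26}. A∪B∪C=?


A ∪ B = {2, 5, 13, 15, 19, 21}
(A ∪ B) ∪ C = {2, 5, 10, 13, 15, 19, 21, 25, 26}

A ∪ B ∪ C = {2, 5, 10, 13, 15, 19, 21, 25, 26}


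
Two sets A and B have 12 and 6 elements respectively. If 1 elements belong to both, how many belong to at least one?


|A ∪ B| = |A| + |B| - |A ∩ B|
= 12 + 6 - 1
= 17

|A ∪ B| = 17


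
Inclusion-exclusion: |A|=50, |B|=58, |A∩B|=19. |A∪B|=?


|A ∪ B| = |A| + |B| - |A ∩ B|
= 50 + 58 - 19
= 89

|A ∪ B| = 89


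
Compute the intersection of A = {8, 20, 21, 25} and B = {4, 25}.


A ∩ B = elements in both A and B
A = {8, 20, 21, 25}
B = {4, 25}
A ∩ B = {25}

A ∩ B = {25}


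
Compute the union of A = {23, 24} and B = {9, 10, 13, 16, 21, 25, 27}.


A ∪ B = all elements in A or B (or both)
A = {23, 24}
B = {9, 10, 13, 16, 21, 25, 27}
A ∪ B = {9, 10, 13, 16, 21, 23, 24, 25, 27}

A ∪ B = {9, 10, 13, 16, 21, 23, 24, 25, 27}


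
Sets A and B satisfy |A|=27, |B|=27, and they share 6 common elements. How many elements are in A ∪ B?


|A ∪ B| = |A| + |B| - |A ∩ B|
= 27 + 27 - 6
= 48

|A ∪ B| = 48


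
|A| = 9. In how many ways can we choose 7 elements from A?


C(n,k) = n! / (k!(n-k)!)
C(9,7) = 9! / (7!2!)
= 36

C(9,7) = 36


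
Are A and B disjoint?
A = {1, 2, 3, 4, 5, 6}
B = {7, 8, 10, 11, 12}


Disjoint means A ∩ B = ∅.
A ∩ B = ∅
A ∩ B = ∅, so A and B are disjoint.

Yes, A and B are disjoint


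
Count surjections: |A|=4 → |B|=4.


n = |A| = 4, k = |B| = 4. Surjections via inclusion-exclusion:
S(n,k) = Σ(-1)^i × C(k,i) × (k-i)^n, i=0 to k
i=0: (-1)^0×C(4,0)×4^4 = 256
i=1: (-1)^1×C(4,1)×3^4 = -324
i=2: (-1)^2×C(4,2)×2^4 = 96
i=3: (-1)^3×C(4,3)×1^4 = -4
i=4: (-1)^4×C(4,4)×0^4 = 0
Total = 24

Number of surjections = 24


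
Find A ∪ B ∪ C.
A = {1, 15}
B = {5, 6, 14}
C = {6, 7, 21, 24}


A ∪ B = {1, 5, 6, 14, 15}
(A ∪ B) ∪ C = {1, 5, 6, 7, 14, 15, 21, 24}

A ∪ B ∪ C = {1, 5, 6, 7, 14, 15, 21, 24}


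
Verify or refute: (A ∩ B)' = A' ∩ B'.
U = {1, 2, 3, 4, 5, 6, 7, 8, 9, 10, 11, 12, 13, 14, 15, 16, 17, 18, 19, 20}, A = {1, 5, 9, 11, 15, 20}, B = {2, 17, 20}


LHS: A ∩ B = {20}
(A ∩ B)' = U \ (A ∩ B) = {1, 2, 3, 4, 5, 6, 7, 8, 9, 10, 11, 12, 13, 14, 15, 16, 17, 18, 19}
A' = {2, 3, 4, 6, 7, 8, 10, 12, 13, 14, 16, 17, 18, 19}, B' = {1, 3, 4, 5, 6, 7, 8, 9, 10, 11, 12, 13, 14, 15, 16, 18, 19}
Claimed RHS: A' ∩ B' = {3, 4, 6, 7, 8, 10, 12, 13, 14, 16, 18, 19}
Identity is INVALID: LHS = {1, 2, 3, 4, 5, 6, 7, 8, 9, 10, 11, 12, 13, 14, 15, 16, 17, 18, 19} but the RHS claimed here equals {3, 4, 6, 7, 8, 10, 12, 13, 14, 16, 18, 19}. The correct form is (A ∩ B)' = A' ∪ B'.

Identity is invalid: (A ∩ B)' = {1, 2, 3, 4, 5, 6, 7, 8, 9, 10, 11, 12, 13, 14, 15, 16, 17, 18, 19} but A' ∩ B' = {3, 4, 6, 7, 8, 10, 12, 13, 14, 16, 18, 19}. The correct De Morgan law is (A ∩ B)' = A' ∪ B'.


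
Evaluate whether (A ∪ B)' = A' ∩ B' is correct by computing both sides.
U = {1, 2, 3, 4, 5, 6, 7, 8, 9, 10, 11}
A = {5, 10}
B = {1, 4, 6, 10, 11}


LHS: A ∪ B = {1, 4, 5, 6, 10, 11}
(A ∪ B)' = U \ (A ∪ B) = {2, 3, 7, 8, 9}
A' = {1, 2, 3, 4, 6, 7, 8, 9, 11}, B' = {2, 3, 5, 7, 8, 9}
Claimed RHS: A' ∩ B' = {2, 3, 7, 8, 9}
Identity is VALID: LHS = RHS = {2, 3, 7, 8, 9} ✓

Identity is valid. (A ∪ B)' = A' ∩ B' = {2, 3, 7, 8, 9}


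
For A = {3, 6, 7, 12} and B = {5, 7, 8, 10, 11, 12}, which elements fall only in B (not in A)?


A = {3, 6, 7, 12}
B = {5, 7, 8, 10, 11, 12}
Region: only in B (not in A)
Elements: {5, 8, 10, 11}

Elements only in B (not in A): {5, 8, 10, 11}


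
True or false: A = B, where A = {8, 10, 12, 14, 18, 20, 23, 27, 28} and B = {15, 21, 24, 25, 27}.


Two sets are equal iff they have exactly the same elements.
A = {8, 10, 12, 14, 18, 20, 23, 27, 28}
B = {15, 21, 24, 25, 27}
Differences: {8, 10, 12, 14, 15, 18, 20, 21, 23, 24, 25, 28}
A ≠ B

No, A ≠ B


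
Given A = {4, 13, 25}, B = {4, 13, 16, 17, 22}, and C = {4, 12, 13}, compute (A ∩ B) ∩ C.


A ∩ B = {4, 13}
(A ∩ B) ∩ C = {4, 13}

A ∩ B ∩ C = {4, 13}


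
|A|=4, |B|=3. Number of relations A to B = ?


A relation from A to B is any subset of A × B.
|A × B| = 4 × 3 = 12
# relations = 2^|A × B| = 2^12 = 4096

Number of relations = 4096


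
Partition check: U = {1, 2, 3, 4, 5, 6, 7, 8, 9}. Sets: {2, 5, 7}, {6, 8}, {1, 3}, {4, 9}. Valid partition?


A partition requires: (1) non-empty parts, (2) pairwise disjoint, (3) union = U
Parts: {2, 5, 7}, {6, 8}, {1, 3}, {4, 9}
Union of parts: {1, 2, 3, 4, 5, 6, 7, 8, 9}
U = {1, 2, 3, 4, 5, 6, 7, 8, 9}
All non-empty? True
Pairwise disjoint? True
Covers U? True

Yes, valid partition


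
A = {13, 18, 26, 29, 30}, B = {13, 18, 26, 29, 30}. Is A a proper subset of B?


A ⊂ B requires: A ⊆ B AND A ≠ B.
A ⊆ B? Yes
A = B? Yes
A = B, so A is not a PROPER subset.

No, A is not a proper subset of B


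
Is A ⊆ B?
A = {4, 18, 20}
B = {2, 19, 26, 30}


A ⊆ B means every element of A is in B.
Elements in A not in B: {4, 18, 20}
So A ⊄ B.

No, A ⊄ B


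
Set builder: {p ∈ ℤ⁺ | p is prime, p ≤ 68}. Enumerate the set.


Checking each candidate:
Condition: primes ≤ 68
Result = {2, 3, 5, 7, 11, 13, 17, 19, 23, 29, 31, 37, 41, 43, 47, 53, 59, 61, 67}

{2, 3, 5, 7, 11, 13, 17, 19, 23, 29, 31, 37, 41, 43, 47, 53, 59, 61, 67}


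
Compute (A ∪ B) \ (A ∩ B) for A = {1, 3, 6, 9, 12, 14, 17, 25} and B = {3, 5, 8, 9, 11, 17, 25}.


A △ B = (A \ B) ∪ (B \ A) = elements in exactly one of A or B
A \ B = {1, 6, 12, 14}
B \ A = {5, 8, 11}
A △ B = {1, 5, 6, 8, 11, 12, 14}

A △ B = {1, 5, 6, 8, 11, 12, 14}


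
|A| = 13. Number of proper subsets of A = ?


Total subsets = 2^n = 2^13 = 8192
Proper subsets exclude the set itself: 2^n - 1
= 8192 - 1
= 8191

Number of proper subsets = 8191


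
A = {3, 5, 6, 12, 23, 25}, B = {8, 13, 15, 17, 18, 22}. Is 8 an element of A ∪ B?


A = {3, 5, 6, 12, 23, 25}, B = {8, 13, 15, 17, 18, 22}
A ∪ B = all elements in A or B
A ∪ B = {3, 5, 6, 8, 12, 13, 15, 17, 18, 22, 23, 25}
Checking if 8 ∈ A ∪ B
8 is in A ∪ B → True

8 ∈ A ∪ B


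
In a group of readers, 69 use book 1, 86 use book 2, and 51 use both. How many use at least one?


|A ∪ B| = |A| + |B| - |A ∩ B|
= 69 + 86 - 51
= 104

|A ∪ B| = 104


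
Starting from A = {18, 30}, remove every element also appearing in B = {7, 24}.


A \ B = elements in A but not in B
A = {18, 30}
B = {7, 24}
Remove from A any elements in B
A \ B = {18, 30}

A \ B = {18, 30}


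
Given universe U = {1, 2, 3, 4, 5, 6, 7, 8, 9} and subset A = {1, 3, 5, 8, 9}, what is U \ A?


Aᶜ = U \ A = elements in U but not in A
U = {1, 2, 3, 4, 5, 6, 7, 8, 9}
A = {1, 3, 5, 8, 9}
Aᶜ = {2, 4, 6, 7}

Aᶜ = {2, 4, 6, 7}


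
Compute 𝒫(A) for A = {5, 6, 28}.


|A| = 3, so |P(A)| = 2^3 = 8
Enumerate subsets by cardinality (0 to 3):
∅, {5}, {6}, {28}, {5, 6}, {5, 28}, {6, 28}, {5, 6, 28}

P(A) has 8 subsets: ∅, {5}, {6}, {28}, {5, 6}, {5, 28}, {6, 28}, {5, 6, 28}


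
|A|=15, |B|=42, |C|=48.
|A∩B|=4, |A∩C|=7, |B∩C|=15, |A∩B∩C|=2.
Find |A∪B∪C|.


|A∪B∪C| = |A|+|B|+|C| - |A∩B|-|A∩C|-|B∩C| + |A∩B∩C|
= 15+42+48 - 4-7-15 + 2
= 105 - 26 + 2
= 81

|A ∪ B ∪ C| = 81


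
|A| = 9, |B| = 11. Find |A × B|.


|A × B| = |A| × |B|
= 9 × 11
= 99

|A × B| = 99


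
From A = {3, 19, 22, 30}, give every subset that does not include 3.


A subset of A that omits 3 is a subset of A \ {3}, so there are 2^(n-1) = 2^3 = 8 of them.
Subsets excluding 3: ∅, {19}, {22}, {30}, {19, 22}, {19, 30}, {22, 30}, {19, 22, 30}

Subsets excluding 3 (8 total): ∅, {19}, {22}, {30}, {19, 22}, {19, 30}, {22, 30}, {19, 22, 30}


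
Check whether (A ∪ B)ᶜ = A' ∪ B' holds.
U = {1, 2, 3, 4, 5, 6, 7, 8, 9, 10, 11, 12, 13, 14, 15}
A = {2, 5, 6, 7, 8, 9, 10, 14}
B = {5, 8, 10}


LHS: A ∪ B = {2, 5, 6, 7, 8, 9, 10, 14}
(A ∪ B)' = U \ (A ∪ B) = {1, 3, 4, 11, 12, 13, 15}
A' = {1, 3, 4, 11, 12, 13, 15}, B' = {1, 2, 3, 4, 6, 7, 9, 11, 12, 13, 14, 15}
Claimed RHS: A' ∪ B' = {1, 2, 3, 4, 6, 7, 9, 11, 12, 13, 14, 15}
Identity is INVALID: LHS = {1, 3, 4, 11, 12, 13, 15} but the RHS claimed here equals {1, 2, 3, 4, 6, 7, 9, 11, 12, 13, 14, 15}. The correct form is (A ∪ B)' = A' ∩ B'.

Identity is invalid: (A ∪ B)' = {1, 3, 4, 11, 12, 13, 15} but A' ∪ B' = {1, 2, 3, 4, 6, 7, 9, 11, 12, 13, 14, 15}. The correct De Morgan law is (A ∪ B)' = A' ∩ B'.


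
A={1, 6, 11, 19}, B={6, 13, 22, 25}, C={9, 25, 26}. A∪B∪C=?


A ∪ B = {1, 6, 11, 13, 19, 22, 25}
(A ∪ B) ∪ C = {1, 6, 9, 11, 13, 19, 22, 25, 26}

A ∪ B ∪ C = {1, 6, 9, 11, 13, 19, 22, 25, 26}


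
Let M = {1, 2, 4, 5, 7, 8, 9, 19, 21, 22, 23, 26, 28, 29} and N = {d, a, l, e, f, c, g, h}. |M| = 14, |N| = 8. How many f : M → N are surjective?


n = |M| = 14, k = |N| = 8. Surjections via inclusion-exclusion:
S(n,k) = Σ(-1)^i × C(k,i) × (k-i)^n, i=0 to k
i=0: (-1)^0×C(8,0)×8^14 = 4398046511104
i=1: (-1)^1×C(8,1)×7^14 = -5425784582792
i=2: (-1)^2×C(8,2)×6^14 = 2194196594688
i=3: (-1)^3×C(8,3)×5^14 = -341796875000
i=4: (-1)^4×C(8,4)×4^14 = 18790481920
i=5: (-1)^5×C(8,5)×3^14 = -267846264
i=6: (-1)^6×C(8,6)×2^14 = 458752
i=7: (-1)^7×C(8,7)×1^14 = -8
i=8: (-1)^8×C(8,8)×0^14 = 0
Total = 843184742400

Number of surjections = 843184742400


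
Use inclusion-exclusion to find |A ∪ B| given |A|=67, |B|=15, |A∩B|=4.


|A ∪ B| = |A| + |B| - |A ∩ B|
= 67 + 15 - 4
= 78

|A ∪ B| = 78


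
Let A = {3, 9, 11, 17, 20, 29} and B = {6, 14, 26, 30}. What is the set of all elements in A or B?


A ∪ B = all elements in A or B (or both)
A = {3, 9, 11, 17, 20, 29}
B = {6, 14, 26, 30}
A ∪ B = {3, 6, 9, 11, 14, 17, 20, 26, 29, 30}

A ∪ B = {3, 6, 9, 11, 14, 17, 20, 26, 29, 30}


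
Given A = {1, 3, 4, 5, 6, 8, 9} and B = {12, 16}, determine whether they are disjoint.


Disjoint means A ∩ B = ∅.
A ∩ B = ∅
A ∩ B = ∅, so A and B are disjoint.

Yes, A and B are disjoint


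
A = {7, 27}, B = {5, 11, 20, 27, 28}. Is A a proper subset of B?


A ⊂ B requires: A ⊆ B AND A ≠ B.
A ⊆ B? No
A ⊄ B, so A is not a proper subset.

No, A is not a proper subset of B


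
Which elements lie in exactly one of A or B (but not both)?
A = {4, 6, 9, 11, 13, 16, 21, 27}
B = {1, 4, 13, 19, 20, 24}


A △ B = (A \ B) ∪ (B \ A) = elements in exactly one of A or B
A \ B = {6, 9, 11, 16, 21, 27}
B \ A = {1, 19, 20, 24}
A △ B = {1, 6, 9, 11, 16, 19, 20, 21, 24, 27}

A △ B = {1, 6, 9, 11, 16, 19, 20, 21, 24, 27}


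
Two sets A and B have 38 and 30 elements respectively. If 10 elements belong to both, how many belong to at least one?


|A ∪ B| = |A| + |B| - |A ∩ B|
= 38 + 30 - 10
= 58

|A ∪ B| = 58


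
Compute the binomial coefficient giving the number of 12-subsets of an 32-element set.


C(n,k) = n! / (k!(n-k)!)
C(32,12) = 32! / (12!20!)
= 225792840

C(32,12) = 225792840


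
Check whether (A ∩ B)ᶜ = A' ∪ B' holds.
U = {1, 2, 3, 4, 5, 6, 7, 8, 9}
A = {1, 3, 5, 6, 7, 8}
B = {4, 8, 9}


LHS: A ∩ B = {8}
(A ∩ B)' = U \ (A ∩ B) = {1, 2, 3, 4, 5, 6, 7, 9}
A' = {2, 4, 9}, B' = {1, 2, 3, 5, 6, 7}
Claimed RHS: A' ∪ B' = {1, 2, 3, 4, 5, 6, 7, 9}
Identity is VALID: LHS = RHS = {1, 2, 3, 4, 5, 6, 7, 9} ✓

Identity is valid. (A ∩ B)' = A' ∪ B' = {1, 2, 3, 4, 5, 6, 7, 9}


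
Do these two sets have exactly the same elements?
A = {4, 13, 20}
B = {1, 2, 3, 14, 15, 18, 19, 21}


Two sets are equal iff they have exactly the same elements.
A = {4, 13, 20}
B = {1, 2, 3, 14, 15, 18, 19, 21}
Differences: {1, 2, 3, 4, 13, 14, 15, 18, 19, 20, 21}
A ≠ B

No, A ≠ B


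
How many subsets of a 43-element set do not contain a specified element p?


Subsets of A avoiding p are subsets of A \ {p}, which has 42 elements.
Count = 2^(n-1) = 2^42
= 4398046511104

Number of subsets avoiding p = 4398046511104


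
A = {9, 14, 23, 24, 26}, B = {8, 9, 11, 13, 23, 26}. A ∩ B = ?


A ∩ B = elements in both A and B
A = {9, 14, 23, 24, 26}
B = {8, 9, 11, 13, 23, 26}
A ∩ B = {9, 23, 26}

A ∩ B = {9, 23, 26}
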